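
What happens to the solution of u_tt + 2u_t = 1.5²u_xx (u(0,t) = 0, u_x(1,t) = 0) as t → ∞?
u → 0. Damping (γ=2) dissipates energy; oscillations decay exponentially.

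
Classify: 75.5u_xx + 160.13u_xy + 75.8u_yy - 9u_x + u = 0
Hyperbolic (discriminant = 2750.0169).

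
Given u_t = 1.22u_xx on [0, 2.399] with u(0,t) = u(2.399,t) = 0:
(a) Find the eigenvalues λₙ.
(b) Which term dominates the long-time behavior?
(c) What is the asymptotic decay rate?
Eigenvalues: λₙ = 1.22n²π²/2.399².
First three modes:
  n=1: λ₁ = 1.22π²/2.399² ≈ 2.092
  n=2: λ₂ = 4.88π²/2.399² ≈ 8.369 (4× faster decay)
  n=3: λ₃ = 10.98π²/2.399² ≈ 18.83 (9× faster decay)
As t → ∞, higher modes decay exponentially faster. The n=1 mode dominates: u ~ c₁ sin(πx/2.399) e^{-λ₁t}.
Decay rate: λ₁ = 1.22π²/2.399² ≈ 2.092.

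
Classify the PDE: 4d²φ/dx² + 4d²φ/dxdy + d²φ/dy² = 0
A = 4, B = 4, C = 1. Discriminant B² - 4AC = 0. Since 0 = 0, parabolic.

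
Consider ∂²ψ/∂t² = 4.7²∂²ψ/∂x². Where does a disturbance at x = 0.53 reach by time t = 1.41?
Domain of influence: [-6.097, 7.157]. Data at x = 0.53 spreads outward at speed 4.7.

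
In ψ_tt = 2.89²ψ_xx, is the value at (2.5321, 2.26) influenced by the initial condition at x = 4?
Yes. The domain of dependence is [-3.9993, 9.0635], and 4 ∈ [-3.9993, 9.0635].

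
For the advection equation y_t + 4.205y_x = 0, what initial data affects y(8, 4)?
A single point: x = -8.82. The characteristic through (8, 4) is x - 4.205t = const, so x = 8 - 4.205·4 = -8.82.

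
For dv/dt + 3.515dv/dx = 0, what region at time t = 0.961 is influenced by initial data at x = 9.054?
At x = 12.431915. The characteristic carries data from (9.054, 0) to (12.431915, 0.961).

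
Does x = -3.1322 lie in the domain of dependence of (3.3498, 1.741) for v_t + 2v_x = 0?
No. Only data at x = -0.1322 affects (3.3498, 1.741). Advection has one-way propagation along characteristics.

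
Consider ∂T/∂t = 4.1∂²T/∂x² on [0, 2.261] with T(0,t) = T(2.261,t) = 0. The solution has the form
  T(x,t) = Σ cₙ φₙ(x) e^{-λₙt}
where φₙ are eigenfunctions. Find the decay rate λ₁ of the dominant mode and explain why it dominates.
Eigenvalues: λₙ = 4.1n²π²/2.261².
First three modes:
  n=1: λ₁ = 4.1π²/2.261² ≈ 7.916
  n=2: λ₂ = 16.4π²/2.261² ≈ 31.662 (4× faster decay)
  n=3: λ₃ = 36.9π²/2.261² ≈ 71.24 (9× faster decay)
As t → ∞, higher modes decay exponentially faster. The n=1 mode dominates: T ~ c₁ sin(πx/2.261) e^{-λ₁t}.
Decay rate: λ₁ = 4.1π²/2.261² ≈ 7.916.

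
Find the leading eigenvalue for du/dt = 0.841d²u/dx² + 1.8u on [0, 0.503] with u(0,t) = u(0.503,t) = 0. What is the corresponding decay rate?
Eigenvalues: λₙ = 0.841n²π²/0.503² - 1.8.
First three modes:
  n=1: λ₁ = 0.841π²/0.503² - 1.8 ≈ 31.006
  n=2: λ₂ = 3.364π²/0.503² - 1.8 ≈ 129.426
  n=3: λ₃ = 7.569π²/0.503² - 1.8 ≈ 293.458
Since 0.841π²/0.503² ≈ 32.806 > 1.8, all λₙ > 0.
The n=1 mode decays slowest → dominates as t → ∞.
Asymptotic: u ~ c₁ sin(πx/0.503) e^{-λ₁t} with decay rate λ₁ ≈ 31.006.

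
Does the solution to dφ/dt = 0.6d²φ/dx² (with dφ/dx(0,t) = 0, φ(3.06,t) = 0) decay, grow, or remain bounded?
φ → 0. Heat escapes through the Dirichlet boundary.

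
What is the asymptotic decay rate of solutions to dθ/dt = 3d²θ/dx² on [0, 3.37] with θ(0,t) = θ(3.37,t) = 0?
Eigenvalues: λₙ = 3n²π²/3.37².
First three modes:
  n=1: λ₁ = 3π²/3.37² ≈ 2.607
  n=2: λ₂ = 12π²/3.37² ≈ 10.428 (4× faster decay)
  n=3: λ₃ = 27π²/3.37² ≈ 23.464 (9× faster decay)
As t → ∞, higher modes decay exponentially faster. The n=1 mode dominates: θ ~ c₁ sin(πx/3.37) e^{-λ₁t}.
Decay rate: λ₁ = 3π²/3.37² ≈ 2.607.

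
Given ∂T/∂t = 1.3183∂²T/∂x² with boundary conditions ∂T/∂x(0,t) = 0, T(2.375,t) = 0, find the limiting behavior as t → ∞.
T → 0. Heat escapes through the Dirichlet boundary.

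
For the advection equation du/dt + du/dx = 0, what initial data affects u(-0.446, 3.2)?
A single point: x = -3.646. The characteristic through (-0.446, 3.2) is x - 1t = const, so x = -0.446 - 1·3.2 = -3.646.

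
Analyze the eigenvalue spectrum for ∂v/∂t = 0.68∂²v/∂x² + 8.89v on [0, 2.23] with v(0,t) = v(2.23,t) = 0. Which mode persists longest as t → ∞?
Eigenvalues: λₙ = 0.68n²π²/2.23² - 8.89.
First three modes:
  n=1: λ₁ = 0.68π²/2.23² - 8.89 ≈ -7.54
  n=2: λ₂ = 2.72π²/2.23² - 8.89 ≈ -3.492
  n=3: λ₃ = 6.12π²/2.23² - 8.89 ≈ 3.256
Since 0.68π²/2.23² ≈ 1.35 < 8.89, λ₁ < 0.
The n=1 mode grows fastest (−λₙ is largest for n=1) → dominates.
Asymptotic: v ~ c₁ sin(πx/2.23) e^{7.54t} (exponential growth at rate −λ₁ ≈ 7.54).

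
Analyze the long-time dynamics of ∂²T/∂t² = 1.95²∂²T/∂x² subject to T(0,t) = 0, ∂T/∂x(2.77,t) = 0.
Long-time behavior: T oscillates (no decay). Energy is conserved; the solution oscillates indefinitely as standing waves.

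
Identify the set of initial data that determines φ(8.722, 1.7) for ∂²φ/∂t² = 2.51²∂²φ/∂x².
Domain of dependence: [4.455, 12.989]. Signals travel at speed 2.51, so data within |x - 8.722| ≤ 2.51·1.7 = 4.267 can reach the point.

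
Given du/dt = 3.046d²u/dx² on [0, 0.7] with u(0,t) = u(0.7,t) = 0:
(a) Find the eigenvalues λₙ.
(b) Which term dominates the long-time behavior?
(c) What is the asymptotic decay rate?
Eigenvalues: λₙ = 3.046n²π²/0.7².
First three modes:
  n=1: λ₁ = 3.046π²/0.7² ≈ 61.353
  n=2: λ₂ = 12.184π²/0.7² ≈ 245.411 (4× faster decay)
  n=3: λ₃ = 27.414π²/0.7² ≈ 552.174 (9× faster decay)
As t → ∞, higher modes decay exponentially faster. The n=1 mode dominates: u ~ c₁ sin(πx/0.7) e^{-λ₁t}.
Decay rate: λ₁ = 3.046π²/0.7² ≈ 61.353.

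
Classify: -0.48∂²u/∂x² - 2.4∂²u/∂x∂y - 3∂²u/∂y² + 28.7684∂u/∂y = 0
Parabolic (discriminant = 0).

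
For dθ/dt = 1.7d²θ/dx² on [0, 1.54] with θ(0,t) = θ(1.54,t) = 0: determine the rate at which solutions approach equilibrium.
Eigenvalues: λₙ = 1.7n²π²/1.54².
First three modes:
  n=1: λ₁ = 1.7π²/1.54² ≈ 7.075
  n=2: λ₂ = 6.8π²/1.54² ≈ 28.299 (4× faster decay)
  n=3: λ₃ = 15.3π²/1.54² ≈ 63.672 (9× faster decay)
As t → ∞, higher modes decay exponentially faster. The n=1 mode dominates: θ ~ c₁ sin(πx/1.54) e^{-λ₁t}.
Decay rate: λ₁ = 1.7π²/1.54² ≈ 7.075.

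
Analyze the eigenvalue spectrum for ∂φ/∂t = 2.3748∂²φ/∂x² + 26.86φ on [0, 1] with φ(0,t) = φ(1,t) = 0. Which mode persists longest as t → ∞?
Eigenvalues: λₙ = 2.3748n²π²/1² - 26.86.
First three modes:
  n=1: λ₁ = 2.3748π² - 26.86 ≈ -3.422
  n=2: λ₂ = 9.4992π² - 26.86 ≈ 66.893
  n=3: λ₃ = 21.3732π² - 26.86 ≈ 184.085
Since 2.3748π² ≈ 23.438 < 26.86, λ₁ < 0.
The n=1 mode grows fastest (−λₙ is largest for n=1) → dominates.
Asymptotic: φ ~ c₁ sin(πx/1) e^{3.422t} (exponential growth at rate −λ₁ ≈ 3.422).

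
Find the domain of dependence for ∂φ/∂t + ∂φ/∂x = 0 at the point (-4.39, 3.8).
A single point: x = -8.19. The characteristic through (-4.39, 3.8) is x - 1t = const, so x = -4.39 - 1·3.8 = -8.19.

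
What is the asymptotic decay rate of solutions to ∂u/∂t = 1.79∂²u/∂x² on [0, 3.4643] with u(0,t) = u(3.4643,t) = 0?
Eigenvalues: λₙ = 1.79n²π²/3.4643².
First three modes:
  n=1: λ₁ = 1.79π²/3.4643² ≈ 1.472
  n=2: λ₂ = 7.16π²/3.4643² ≈ 5.888 (4× faster decay)
  n=3: λ₃ = 16.11π²/3.4643² ≈ 13.248 (9× faster decay)
As t → ∞, higher modes decay exponentially faster. The n=1 mode dominates: u ~ c₁ sin(πx/3.4643) e^{-λ₁t}.
Decay rate: λ₁ = 1.79π²/3.4643² ≈ 1.472.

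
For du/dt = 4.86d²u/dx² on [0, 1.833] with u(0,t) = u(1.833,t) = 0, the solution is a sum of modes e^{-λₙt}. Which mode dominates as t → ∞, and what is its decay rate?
Eigenvalues: λₙ = 4.86n²π²/1.833².
First three modes:
  n=1: λ₁ = 4.86π²/1.833² ≈ 14.276
  n=2: λ₂ = 19.44π²/1.833² ≈ 57.105 (4× faster decay)
  n=3: λ₃ = 43.74π²/1.833² ≈ 128.485 (9× faster decay)
As t → ∞, higher modes decay exponentially faster. The n=1 mode dominates: u ~ c₁ sin(πx/1.833) e^{-λ₁t}.
Decay rate: λ₁ = 4.86π²/1.833² ≈ 14.276.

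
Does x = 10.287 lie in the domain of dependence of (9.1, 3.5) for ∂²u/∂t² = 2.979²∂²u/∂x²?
Yes. The domain of dependence is [-1.3265, 19.5265], and 10.287 ∈ [-1.3265, 19.5265].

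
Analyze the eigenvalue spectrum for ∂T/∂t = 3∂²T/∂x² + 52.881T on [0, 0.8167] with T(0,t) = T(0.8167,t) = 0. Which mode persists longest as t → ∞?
Eigenvalues: λₙ = 3n²π²/0.8167² - 52.881.
First three modes:
  n=1: λ₁ = 3π²/0.8167² - 52.881 ≈ -8.49
  n=2: λ₂ = 12π²/0.8167² - 52.881 ≈ 124.683
  n=3: λ₃ = 27π²/0.8167² - 52.881 ≈ 346.639
Since 3π²/0.8167² ≈ 44.391 < 52.881, λ₁ < 0.
The n=1 mode grows fastest (−λₙ is largest for n=1) → dominates.
Asymptotic: T ~ c₁ sin(πx/0.8167) e^{8.49t} (exponential growth at rate −λ₁ ≈ 8.49).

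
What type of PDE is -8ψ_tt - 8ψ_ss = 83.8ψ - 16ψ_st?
Rewriting in standard form: -8ψ_ss + 16ψ_st - 8ψ_tt - 83.8ψ = 0. With A = -8, B = 16, C = -8, the discriminant is 0. This is a parabolic PDE.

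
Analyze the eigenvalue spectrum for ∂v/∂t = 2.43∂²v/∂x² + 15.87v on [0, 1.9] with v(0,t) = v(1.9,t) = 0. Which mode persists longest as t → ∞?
Eigenvalues: λₙ = 2.43n²π²/1.9² - 15.87.
First three modes:
  n=1: λ₁ = 2.43π²/1.9² - 15.87 ≈ -9.226
  n=2: λ₂ = 9.72π²/1.9² - 15.87 ≈ 10.704
  n=3: λ₃ = 21.87π²/1.9² - 15.87 ≈ 43.922
Since 2.43π²/1.9² ≈ 6.644 < 15.87, λ₁ < 0.
The n=1 mode grows fastest (−λₙ is largest for n=1) → dominates.
Asymptotic: v ~ c₁ sin(πx/1.9) e^{9.226t} (exponential growth at rate −λ₁ ≈ 9.226).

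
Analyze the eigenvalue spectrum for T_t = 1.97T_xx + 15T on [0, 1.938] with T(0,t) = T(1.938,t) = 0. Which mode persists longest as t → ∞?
Eigenvalues: λₙ = 1.97n²π²/1.938² - 15.
First three modes:
  n=1: λ₁ = 1.97π²/1.938² - 15 ≈ -9.823
  n=2: λ₂ = 7.88π²/1.938² - 15 ≈ 5.707
  n=3: λ₃ = 17.73π²/1.938² - 15 ≈ 31.591
Since 1.97π²/1.938² ≈ 5.177 < 15, λ₁ < 0.
The n=1 mode grows fastest (−λₙ is largest for n=1) → dominates.
Asymptotic: T ~ c₁ sin(πx/1.938) e^{9.823t} (exponential growth at rate −λ₁ ≈ 9.823).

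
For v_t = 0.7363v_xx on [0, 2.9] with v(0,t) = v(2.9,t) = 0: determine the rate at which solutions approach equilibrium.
Eigenvalues: λₙ = 0.7363n²π²/2.9².
First three modes:
  n=1: λ₁ = 0.7363π²/2.9² ≈ 0.864
  n=2: λ₂ = 2.9452π²/2.9² ≈ 3.456 (4× faster decay)
  n=3: λ₃ = 6.6267π²/2.9² ≈ 7.777 (9× faster decay)
As t → ∞, higher modes decay exponentially faster. The n=1 mode dominates: v ~ c₁ sin(πx/2.9) e^{-λ₁t}.
Decay rate: λ₁ = 0.7363π²/2.9² ≈ 0.864.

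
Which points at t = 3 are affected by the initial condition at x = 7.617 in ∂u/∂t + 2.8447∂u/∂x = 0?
At x = 16.1511. The characteristic carries data from (7.617, 0) to (16.1511, 3).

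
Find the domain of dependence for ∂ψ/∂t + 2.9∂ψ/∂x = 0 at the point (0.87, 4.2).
A single point: x = -11.31. The characteristic through (0.87, 4.2) is x - 2.9t = const, so x = 0.87 - 2.9·4.2 = -11.31.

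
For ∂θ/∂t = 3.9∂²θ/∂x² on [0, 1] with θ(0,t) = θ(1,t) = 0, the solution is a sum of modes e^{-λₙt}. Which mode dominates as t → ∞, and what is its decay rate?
Eigenvalues: λₙ = 3.9n²π².
First three modes:
  n=1: λ₁ = 3.9π² ≈ 38.491
  n=2: λ₂ = 15.6π² ≈ 153.966 (4× faster decay)
  n=3: λ₃ = 35.1π² ≈ 346.423 (9× faster decay)
As t → ∞, higher modes decay exponentially faster. The n=1 mode dominates: θ ~ c₁ sin(πx) e^{-λ₁t}.
Decay rate: λ₁ = 3.9π² ≈ 38.491.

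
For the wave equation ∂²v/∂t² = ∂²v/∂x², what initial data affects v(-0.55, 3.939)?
Domain of dependence: [-4.489, 3.389]. Signals travel at speed 1, so data within |x - -0.55| ≤ 1·3.939 = 3.939 can reach the point.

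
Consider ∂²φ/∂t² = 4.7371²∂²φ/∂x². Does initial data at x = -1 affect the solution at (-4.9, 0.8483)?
Yes. The domain of dependence is [-8.91848193, -0.88151807], and -1 ∈ [-8.91848193, -0.88151807].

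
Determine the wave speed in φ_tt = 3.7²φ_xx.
Speed = 3.7. Information travels along characteristics x = x₀ ± 3.7t.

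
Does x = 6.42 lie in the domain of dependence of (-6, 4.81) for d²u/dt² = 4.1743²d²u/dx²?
Yes. The domain of dependence is [-26.078383, 14.078383], and 6.42 ∈ [-26.078383, 14.078383].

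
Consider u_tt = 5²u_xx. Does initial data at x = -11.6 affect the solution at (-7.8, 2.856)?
Yes. The domain of dependence is [-22.08, 6.48], and -11.6 ∈ [-22.08, 6.48].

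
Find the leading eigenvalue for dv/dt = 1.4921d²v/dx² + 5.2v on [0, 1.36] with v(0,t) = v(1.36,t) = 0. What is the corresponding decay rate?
Eigenvalues: λₙ = 1.4921n²π²/1.36² - 5.2.
First three modes:
  n=1: λ₁ = 1.4921π²/1.36² - 5.2 ≈ 2.762
  n=2: λ₂ = 5.9684π²/1.36² - 5.2 ≈ 26.648
  n=3: λ₃ = 13.4289π²/1.36² - 5.2 ≈ 66.458
Since 1.4921π²/1.36² ≈ 7.962 > 5.2, all λₙ > 0.
The n=1 mode decays slowest → dominates as t → ∞.
Asymptotic: v ~ c₁ sin(πx/1.36) e^{-λ₁t} with decay rate λ₁ ≈ 2.762.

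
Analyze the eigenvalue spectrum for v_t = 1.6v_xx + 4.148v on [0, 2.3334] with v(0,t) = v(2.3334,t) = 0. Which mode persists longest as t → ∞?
Eigenvalues: λₙ = 1.6n²π²/2.3334² - 4.148.
First three modes:
  n=1: λ₁ = 1.6π²/2.3334² - 4.148 ≈ -1.248
  n=2: λ₂ = 6.4π²/2.3334² - 4.148 ≈ 7.453
  n=3: λ₃ = 14.4π²/2.3334² - 4.148 ≈ 21.955
Since 1.6π²/2.3334² ≈ 2.9 < 4.148, λ₁ < 0.
The n=1 mode grows fastest (−λₙ is largest for n=1) → dominates.
Asymptotic: v ~ c₁ sin(πx/2.3334) e^{1.248t} (exponential growth at rate −λ₁ ≈ 1.248).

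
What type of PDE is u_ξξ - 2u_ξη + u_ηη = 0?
With A = 1, B = -2, C = 1, the discriminant is 0. This is a parabolic PDE.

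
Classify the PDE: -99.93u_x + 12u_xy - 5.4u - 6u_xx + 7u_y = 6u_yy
Rewriting in standard form: -6u_xx + 12u_xy - 6u_yy - 99.93u_x + 7u_y - 5.4u = 0. A = -6, B = 12, C = -6. Discriminant B² - 4AC = 0. Since 0 = 0, parabolic.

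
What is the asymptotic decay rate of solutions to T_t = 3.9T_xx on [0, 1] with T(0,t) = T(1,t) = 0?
Eigenvalues: λₙ = 3.9n²π².
First three modes:
  n=1: λ₁ = 3.9π² ≈ 38.491
  n=2: λ₂ = 15.6π² ≈ 153.966 (4× faster decay)
  n=3: λ₃ = 35.1π² ≈ 346.423 (9× faster decay)
As t → ∞, higher modes decay exponentially faster. The n=1 mode dominates: T ~ c₁ sin(πx) e^{-λ₁t}.
Decay rate: λ₁ = 3.9π² ≈ 38.491.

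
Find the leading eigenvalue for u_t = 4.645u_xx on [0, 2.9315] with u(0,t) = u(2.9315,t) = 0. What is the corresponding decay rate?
Eigenvalues: λₙ = 4.645n²π²/2.9315².
First three modes:
  n=1: λ₁ = 4.645π²/2.9315² ≈ 5.335
  n=2: λ₂ = 18.58π²/2.9315² ≈ 21.339 (4× faster decay)
  n=3: λ₃ = 41.805π²/2.9315² ≈ 48.012 (9× faster decay)
As t → ∞, higher modes decay exponentially faster. The n=1 mode dominates: u ~ c₁ sin(πx/2.9315) e^{-λ₁t}.
Decay rate: λ₁ = 4.645π²/2.9315² ≈ 5.335.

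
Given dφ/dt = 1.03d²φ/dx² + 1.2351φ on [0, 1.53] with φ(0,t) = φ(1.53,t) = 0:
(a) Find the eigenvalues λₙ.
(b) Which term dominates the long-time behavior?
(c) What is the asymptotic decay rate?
Eigenvalues: λₙ = 1.03n²π²/1.53² - 1.2351.
First three modes:
  n=1: λ₁ = 1.03π²/1.53² - 1.2351 ≈ 3.108
  n=2: λ₂ = 4.12π²/1.53² - 1.2351 ≈ 16.135
  n=3: λ₃ = 9.27π²/1.53² - 1.2351 ≈ 37.849
Since 1.03π²/1.53² ≈ 4.343 > 1.2351, all λₙ > 0.
The n=1 mode decays slowest → dominates as t → ∞.
Asymptotic: φ ~ c₁ sin(πx/1.53) e^{-λ₁t} with decay rate λ₁ ≈ 3.108.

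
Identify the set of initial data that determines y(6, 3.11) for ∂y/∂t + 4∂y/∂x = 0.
A single point: x = -6.44. The characteristic through (6, 3.11) is x - 4t = const, so x = 6 - 4·3.11 = -6.44.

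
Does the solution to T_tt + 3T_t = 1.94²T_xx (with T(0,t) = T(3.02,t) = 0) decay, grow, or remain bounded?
T → 0. Damping (γ=3) dissipates energy; oscillations decay exponentially.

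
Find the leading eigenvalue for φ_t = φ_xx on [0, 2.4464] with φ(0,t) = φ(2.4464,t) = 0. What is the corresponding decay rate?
Eigenvalues: λₙ = n²π²/2.4464².
First three modes:
  n=1: λ₁ = π²/2.4464² ≈ 1.649
  n=2: λ₂ = 4π²/2.4464² ≈ 6.596 (4× faster decay)
  n=3: λ₃ = 9π²/2.4464² ≈ 14.842 (9× faster decay)
As t → ∞, higher modes decay exponentially faster. The n=1 mode dominates: φ ~ c₁ sin(πx/2.4464) e^{-λ₁t}.
Decay rate: λ₁ = π²/2.4464² ≈ 1.649.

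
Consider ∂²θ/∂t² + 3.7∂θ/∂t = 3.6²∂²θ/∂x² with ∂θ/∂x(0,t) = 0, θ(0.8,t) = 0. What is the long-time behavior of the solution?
As t → ∞, θ → 0. Damping (γ=3.7) dissipates energy; oscillations decay exponentially.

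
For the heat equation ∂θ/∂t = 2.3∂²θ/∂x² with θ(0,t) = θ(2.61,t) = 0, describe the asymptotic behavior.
θ → 0. Heat diffuses out through both boundaries.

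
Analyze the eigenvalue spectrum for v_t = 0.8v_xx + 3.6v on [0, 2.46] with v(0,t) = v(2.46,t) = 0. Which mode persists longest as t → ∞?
Eigenvalues: λₙ = 0.8n²π²/2.46² - 3.6.
First three modes:
  n=1: λ₁ = 0.8π²/2.46² - 3.6 ≈ -2.295
  n=2: λ₂ = 3.2π²/2.46² - 3.6 ≈ 1.619
  n=3: λ₃ = 7.2π²/2.46² - 3.6 ≈ 8.143
Since 0.8π²/2.46² ≈ 1.305 < 3.6, λ₁ < 0.
The n=1 mode grows fastest (−λₙ is largest for n=1) → dominates.
Asymptotic: v ~ c₁ sin(πx/2.46) e^{2.295t} (exponential growth at rate −λ₁ ≈ 2.295).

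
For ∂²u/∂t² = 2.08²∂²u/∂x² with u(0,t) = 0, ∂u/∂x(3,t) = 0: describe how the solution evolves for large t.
u oscillates (no decay). Energy is conserved; the solution oscillates indefinitely as standing waves.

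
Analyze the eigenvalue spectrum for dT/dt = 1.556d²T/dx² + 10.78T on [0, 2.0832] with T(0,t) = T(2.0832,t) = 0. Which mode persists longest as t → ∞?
Eigenvalues: λₙ = 1.556n²π²/2.0832² - 10.78.
First three modes:
  n=1: λ₁ = 1.556π²/2.0832² - 10.78 ≈ -7.241
  n=2: λ₂ = 6.224π²/2.0832² - 10.78 ≈ 3.375
  n=3: λ₃ = 14.004π²/2.0832² - 10.78 ≈ 21.069
Since 1.556π²/2.0832² ≈ 3.539 < 10.78, λ₁ < 0.
The n=1 mode grows fastest (−λₙ is largest for n=1) → dominates.
Asymptotic: T ~ c₁ sin(πx/2.0832) e^{7.241t} (exponential growth at rate −λ₁ ≈ 7.241).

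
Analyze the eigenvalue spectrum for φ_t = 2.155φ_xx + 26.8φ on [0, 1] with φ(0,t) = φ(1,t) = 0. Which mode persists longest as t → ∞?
Eigenvalues: λₙ = 2.155n²π²/1² - 26.8.
First three modes:
  n=1: λ₁ = 2.155π² - 26.8 ≈ -5.531
  n=2: λ₂ = 8.62π² - 26.8 ≈ 58.276
  n=3: λ₃ = 19.395π² - 26.8 ≈ 164.621
Since 2.155π² ≈ 21.269 < 26.8, λ₁ < 0.
The n=1 mode grows fastest (−λₙ is largest for n=1) → dominates.
Asymptotic: φ ~ c₁ sin(πx/1) e^{5.531t} (exponential growth at rate −λ₁ ≈ 5.531).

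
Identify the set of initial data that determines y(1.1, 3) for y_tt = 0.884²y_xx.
Domain of dependence: [-1.552, 3.752]. Signals travel at speed 0.884, so data within |x - 1.1| ≤ 0.884·3 = 2.652 can reach the point.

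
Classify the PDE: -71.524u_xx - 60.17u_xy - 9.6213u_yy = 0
A = -71.524, B = -60.17, C = -9.6213. Discriminant B² - 4AC = 867.8134552. Since 867.8134552 > 0, hyperbolic.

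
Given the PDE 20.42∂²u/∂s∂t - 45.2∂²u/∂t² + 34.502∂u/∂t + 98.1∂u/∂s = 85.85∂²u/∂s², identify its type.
Rewriting in standard form: -85.85∂²u/∂s² + 20.42∂²u/∂s∂t - 45.2∂²u/∂t² + 98.1∂u/∂s + 34.502∂u/∂t = 0. The second-order coefficients are A = -85.85, B = 20.42, C = -45.2. Since B² - 4AC = -15104.7036 < 0, this is an elliptic PDE.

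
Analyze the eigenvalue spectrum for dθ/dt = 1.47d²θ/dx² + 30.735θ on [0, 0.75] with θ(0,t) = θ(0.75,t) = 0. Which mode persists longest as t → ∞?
Eigenvalues: λₙ = 1.47n²π²/0.75² - 30.735.
First three modes:
  n=1: λ₁ = 1.47π²/0.75² - 30.735 ≈ -4.942
  n=2: λ₂ = 5.88π²/0.75² - 30.735 ≈ 72.435
  n=3: λ₃ = 13.23π²/0.75² - 30.735 ≈ 201.398
Since 1.47π²/0.75² ≈ 25.793 < 30.735, λ₁ < 0.
The n=1 mode grows fastest (−λₙ is largest for n=1) → dominates.
Asymptotic: θ ~ c₁ sin(πx/0.75) e^{4.942t} (exponential growth at rate −λ₁ ≈ 4.942).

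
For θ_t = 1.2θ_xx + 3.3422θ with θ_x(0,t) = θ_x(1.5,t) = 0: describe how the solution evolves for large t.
θ grows unboundedly. With Neumann BCs the constant mode has diffusion eigenvalue 0, so any r > 0 makes it grow like e^(3.3422t); solution grows exponentially.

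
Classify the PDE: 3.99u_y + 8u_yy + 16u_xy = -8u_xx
Rewriting in standard form: 8u_xx + 16u_xy + 8u_yy + 3.99u_y = 0. A = 8, B = 16, C = 8. Discriminant B² - 4AC = 0. Since 0 = 0, parabolic.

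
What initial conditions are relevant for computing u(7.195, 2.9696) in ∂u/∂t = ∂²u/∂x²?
The entire real line. The heat equation has infinite propagation speed: any initial disturbance instantly affects all points (though exponentially small far away).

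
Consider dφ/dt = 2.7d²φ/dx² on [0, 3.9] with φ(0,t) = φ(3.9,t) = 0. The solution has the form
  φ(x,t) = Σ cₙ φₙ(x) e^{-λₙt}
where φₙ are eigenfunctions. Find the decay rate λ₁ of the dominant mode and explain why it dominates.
Eigenvalues: λₙ = 2.7n²π²/3.9².
First three modes:
  n=1: λ₁ = 2.7π²/3.9² ≈ 1.752
  n=2: λ₂ = 10.8π²/3.9² ≈ 7.008 (4× faster decay)
  n=3: λ₃ = 24.3π²/3.9² ≈ 15.768 (9× faster decay)
As t → ∞, higher modes decay exponentially faster. The n=1 mode dominates: φ ~ c₁ sin(πx/3.9) e^{-λ₁t}.
Decay rate: λ₁ = 2.7π²/3.9² ≈ 1.752.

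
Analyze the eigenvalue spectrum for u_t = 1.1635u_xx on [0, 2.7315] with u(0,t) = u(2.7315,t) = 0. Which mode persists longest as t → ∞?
Eigenvalues: λₙ = 1.1635n²π²/2.7315².
First three modes:
  n=1: λ₁ = 1.1635π²/2.7315² ≈ 1.539
  n=2: λ₂ = 4.654π²/2.7315² ≈ 6.156 (4× faster decay)
  n=3: λ₃ = 10.4715π²/2.7315² ≈ 13.852 (9× faster decay)
As t → ∞, higher modes decay exponentially faster. The n=1 mode dominates: u ~ c₁ sin(πx/2.7315) e^{-λ₁t}.
Decay rate: λ₁ = 1.1635π²/2.7315² ≈ 1.539.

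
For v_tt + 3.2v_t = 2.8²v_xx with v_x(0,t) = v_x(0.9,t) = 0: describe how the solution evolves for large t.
v → constant (steady state). Damping (γ=3.2) dissipates the nonconstant modes; with Neumann BCs the spatial average obeys M''+γM'=0 and tends to a finite limit.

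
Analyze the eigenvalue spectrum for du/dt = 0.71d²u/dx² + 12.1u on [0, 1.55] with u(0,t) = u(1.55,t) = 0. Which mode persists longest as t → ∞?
Eigenvalues: λₙ = 0.71n²π²/1.55² - 12.1.
First three modes:
  n=1: λ₁ = 0.71π²/1.55² - 12.1 ≈ -9.183
  n=2: λ₂ = 2.84π²/1.55² - 12.1 ≈ -0.433
  n=3: λ₃ = 6.39π²/1.55² - 12.1 ≈ 14.15
Since 0.71π²/1.55² ≈ 2.917 < 12.1, λ₁ < 0.
The n=1 mode grows fastest (−λₙ is largest for n=1) → dominates.
Asymptotic: u ~ c₁ sin(πx/1.55) e^{9.183t} (exponential growth at rate −λ₁ ≈ 9.183).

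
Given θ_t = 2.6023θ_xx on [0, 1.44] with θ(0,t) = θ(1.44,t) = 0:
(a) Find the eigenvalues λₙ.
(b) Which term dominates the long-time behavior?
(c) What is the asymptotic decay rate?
Eigenvalues: λₙ = 2.6023n²π²/1.44².
First three modes:
  n=1: λ₁ = 2.6023π²/1.44² ≈ 12.386
  n=2: λ₂ = 10.4092π²/1.44² ≈ 49.544 (4× faster decay)
  n=3: λ₃ = 23.4207π²/1.44² ≈ 111.474 (9× faster decay)
As t → ∞, higher modes decay exponentially faster. The n=1 mode dominates: θ ~ c₁ sin(πx/1.44) e^{-λ₁t}.
Decay rate: λ₁ = 2.6023π²/1.44² ≈ 12.386.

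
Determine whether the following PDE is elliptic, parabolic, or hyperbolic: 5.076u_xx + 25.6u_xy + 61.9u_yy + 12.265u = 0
Coefficients: A = 5.076, B = 25.6, C = 61.9. B² - 4AC = -601.4576, which is negative, so the equation is elliptic.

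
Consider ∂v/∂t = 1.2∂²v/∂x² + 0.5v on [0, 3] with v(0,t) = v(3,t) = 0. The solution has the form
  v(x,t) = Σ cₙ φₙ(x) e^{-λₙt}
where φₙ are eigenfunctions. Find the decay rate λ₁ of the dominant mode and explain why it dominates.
Eigenvalues: λₙ = 1.2n²π²/3² - 0.5.
First three modes:
  n=1: λ₁ = 1.2π²/3² - 0.5 ≈ 0.816
  n=2: λ₂ = 4.8π²/3² - 0.5 ≈ 4.764
  n=3: λ₃ = 10.8π²/3² - 0.5 ≈ 11.344
Since 1.2π²/3² ≈ 1.316 > 0.5, all λₙ > 0.
The n=1 mode decays slowest → dominates as t → ∞.
Asymptotic: v ~ c₁ sin(πx/3) e^{-λ₁t} with decay rate λ₁ ≈ 0.816.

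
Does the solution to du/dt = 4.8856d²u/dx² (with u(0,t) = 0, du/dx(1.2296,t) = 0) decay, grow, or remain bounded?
u → 0. Heat escapes through the Dirichlet boundary.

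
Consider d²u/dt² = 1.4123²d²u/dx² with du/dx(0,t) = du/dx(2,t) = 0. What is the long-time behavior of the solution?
As t → ∞, u oscillates about a mean that drifts linearly in t (generically unbounded; no decay). There is no damping, so the nonconstant modes persist as standing waves (energy conserved, no decay). But with Neumann conditions at both ends the constant mode has eigenvalue 0: the spatial mean M(t) of u satisfies M'' = 0, so M(t) = M(0) + M'(0)·t. Unless the initial velocity has zero mean (∫u_t(x,0)dx = 0), the solution grows linearly in t (unbounded, though not exponentially); if it does have zero mean, the solution stays bounded and simply oscillates.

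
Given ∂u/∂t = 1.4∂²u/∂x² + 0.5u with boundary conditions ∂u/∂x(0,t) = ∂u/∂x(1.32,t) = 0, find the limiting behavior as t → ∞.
u grows unboundedly. With Neumann BCs the constant mode has diffusion eigenvalue 0, so any r > 0 makes it grow like e^(0.5t); solution grows exponentially.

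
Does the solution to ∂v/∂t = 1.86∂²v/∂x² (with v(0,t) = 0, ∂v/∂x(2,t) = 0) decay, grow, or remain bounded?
v → 0. Heat escapes through the Dirichlet boundary.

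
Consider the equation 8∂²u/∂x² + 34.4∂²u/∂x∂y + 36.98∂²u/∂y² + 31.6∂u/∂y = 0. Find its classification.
Parabolic. (A = 8, B = 34.4, C = 36.98 gives B² - 4AC = 0.)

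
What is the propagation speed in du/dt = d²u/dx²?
Infinite. The heat equation is parabolic, not hyperbolic, so disturbances propagate instantly.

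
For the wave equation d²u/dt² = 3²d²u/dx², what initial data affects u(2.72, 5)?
Domain of dependence: [-12.28, 17.72]. Signals travel at speed 3, so data within |x - 2.72| ≤ 3·5 = 15 can reach the point.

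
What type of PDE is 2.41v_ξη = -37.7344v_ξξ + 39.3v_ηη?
Rewriting in standard form: 37.7344v_ξξ + 2.41v_ξη - 39.3v_ηη = 0. With A = 37.7344, B = 2.41, C = -39.3, the discriminant is 5937.65578. This is a hyperbolic PDE.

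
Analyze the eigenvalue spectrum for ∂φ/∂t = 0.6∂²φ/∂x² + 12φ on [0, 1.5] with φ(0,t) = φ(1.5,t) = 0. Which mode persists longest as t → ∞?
Eigenvalues: λₙ = 0.6n²π²/1.5² - 12.
First three modes:
  n=1: λ₁ = 0.6π²/1.5² - 12 ≈ -9.368
  n=2: λ₂ = 2.4π²/1.5² - 12 ≈ -1.472
  n=3: λ₃ = 5.4π²/1.5² - 12 ≈ 11.687
Since 0.6π²/1.5² ≈ 2.632 < 12, λ₁ < 0.
The n=1 mode grows fastest (−λₙ is largest for n=1) → dominates.
Asymptotic: φ ~ c₁ sin(πx/1.5) e^{9.368t} (exponential growth at rate −λ₁ ≈ 9.368).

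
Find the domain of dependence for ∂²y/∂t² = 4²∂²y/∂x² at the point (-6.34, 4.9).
Domain of dependence: [-25.94, 13.26]. Signals travel at speed 4, so data within |x - -6.34| ≤ 4·4.9 = 19.6 can reach the point.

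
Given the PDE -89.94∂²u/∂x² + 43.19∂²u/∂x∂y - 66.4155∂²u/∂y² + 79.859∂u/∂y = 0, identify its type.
The second-order coefficients are A = -89.94, B = 43.19, C = -66.4155. Since B² - 4AC = -22028.26418 < 0, this is an elliptic PDE.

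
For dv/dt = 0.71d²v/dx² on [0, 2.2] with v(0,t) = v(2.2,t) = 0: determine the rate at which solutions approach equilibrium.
Eigenvalues: λₙ = 0.71n²π²/2.2².
First three modes:
  n=1: λ₁ = 0.71π²/2.2² ≈ 1.448
  n=2: λ₂ = 2.84π²/2.2² ≈ 5.791 (4× faster decay)
  n=3: λ₃ = 6.39π²/2.2² ≈ 13.03 (9× faster decay)
As t → ∞, higher modes decay exponentially faster. The n=1 mode dominates: v ~ c₁ sin(πx/2.2) e^{-λ₁t}.
Decay rate: λ₁ = 0.71π²/2.2² ≈ 1.448.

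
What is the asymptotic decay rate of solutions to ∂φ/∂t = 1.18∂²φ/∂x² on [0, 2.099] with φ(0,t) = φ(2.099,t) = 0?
Eigenvalues: λₙ = 1.18n²π²/2.099².
First three modes:
  n=1: λ₁ = 1.18π²/2.099² ≈ 2.643
  n=2: λ₂ = 4.72π²/2.099² ≈ 10.573 (4× faster decay)
  n=3: λ₃ = 10.62π²/2.099² ≈ 23.79 (9× faster decay)
As t → ∞, higher modes decay exponentially faster. The n=1 mode dominates: φ ~ c₁ sin(πx/2.099) e^{-λ₁t}.
Decay rate: λ₁ = 1.18π²/2.099² ≈ 2.643.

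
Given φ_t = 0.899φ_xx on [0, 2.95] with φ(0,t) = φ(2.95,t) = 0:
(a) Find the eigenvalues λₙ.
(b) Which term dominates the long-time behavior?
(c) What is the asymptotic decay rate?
Eigenvalues: λₙ = 0.899n²π²/2.95².
First three modes:
  n=1: λ₁ = 0.899π²/2.95² ≈ 1.02
  n=2: λ₂ = 3.596π²/2.95² ≈ 4.078 (4× faster decay)
  n=3: λ₃ = 8.091π²/2.95² ≈ 9.176 (9× faster decay)
As t → ∞, higher modes decay exponentially faster. The n=1 mode dominates: φ ~ c₁ sin(πx/2.95) e^{-λ₁t}.
Decay rate: λ₁ = 0.899π²/2.95² ≈ 1.02.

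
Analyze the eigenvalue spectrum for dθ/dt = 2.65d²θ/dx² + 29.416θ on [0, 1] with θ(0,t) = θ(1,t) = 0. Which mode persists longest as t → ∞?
Eigenvalues: λₙ = 2.65n²π²/1² - 29.416.
First three modes:
  n=1: λ₁ = 2.65π² - 29.416 ≈ -3.262
  n=2: λ₂ = 10.6π² - 29.416 ≈ 75.202
  n=3: λ₃ = 23.85π² - 29.416 ≈ 205.974
Since 2.65π² ≈ 26.154 < 29.416, λ₁ < 0.
The n=1 mode grows fastest (−λₙ is largest for n=1) → dominates.
Asymptotic: θ ~ c₁ sin(πx/1) e^{3.262t} (exponential growth at rate −λ₁ ≈ 3.262).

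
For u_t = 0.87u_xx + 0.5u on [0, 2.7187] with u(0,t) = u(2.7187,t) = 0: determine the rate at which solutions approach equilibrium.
Eigenvalues: λₙ = 0.87n²π²/2.7187² - 0.5.
First three modes:
  n=1: λ₁ = 0.87π²/2.7187² - 0.5 ≈ 0.662
  n=2: λ₂ = 3.48π²/2.7187² - 0.5 ≈ 4.147
  n=3: λ₃ = 7.83π²/2.7187² - 0.5 ≈ 9.955
Since 0.87π²/2.7187² ≈ 1.162 > 0.5, all λₙ > 0.
The n=1 mode decays slowest → dominates as t → ∞.
Asymptotic: u ~ c₁ sin(πx/2.7187) e^{-λ₁t} with decay rate λ₁ ≈ 0.662.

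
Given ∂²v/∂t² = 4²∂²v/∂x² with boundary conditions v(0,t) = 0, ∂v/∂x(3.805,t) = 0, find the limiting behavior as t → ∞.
v oscillates (no decay). Energy is conserved; the solution oscillates indefinitely as standing waves.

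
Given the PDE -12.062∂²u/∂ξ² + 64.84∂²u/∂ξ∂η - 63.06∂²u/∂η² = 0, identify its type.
The second-order coefficients are A = -12.062, B = 64.84, C = -63.06. Since B² - 4AC = 1161.70672 > 0, this is a hyperbolic PDE.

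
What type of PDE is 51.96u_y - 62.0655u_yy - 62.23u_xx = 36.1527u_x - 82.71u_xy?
Rewriting in standard form: -62.23u_xx + 82.71u_xy - 62.0655u_yy - 36.1527u_x + 51.96u_y = 0. With A = -62.23, B = 82.71, C = -62.0655, the discriminant is -8608.40016. This is an elliptic PDE.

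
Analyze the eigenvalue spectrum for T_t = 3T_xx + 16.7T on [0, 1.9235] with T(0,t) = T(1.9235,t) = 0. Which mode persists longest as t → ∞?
Eigenvalues: λₙ = 3n²π²/1.9235² - 16.7.
First three modes:
  n=1: λ₁ = 3π²/1.9235² - 16.7 ≈ -8.697
  n=2: λ₂ = 12π²/1.9235² - 16.7 ≈ 15.311
  n=3: λ₃ = 27π²/1.9235² - 16.7 ≈ 55.324
Since 3π²/1.9235² ≈ 8.003 < 16.7, λ₁ < 0.
The n=1 mode grows fastest (−λₙ is largest for n=1) → dominates.
Asymptotic: T ~ c₁ sin(πx/1.9235) e^{8.697t} (exponential growth at rate −λ₁ ≈ 8.697).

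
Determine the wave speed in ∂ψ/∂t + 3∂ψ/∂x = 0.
Speed = 3. Information travels along x - 3t = const (rightward).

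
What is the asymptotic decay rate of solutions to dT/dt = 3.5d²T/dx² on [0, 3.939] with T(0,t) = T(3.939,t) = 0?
Eigenvalues: λₙ = 3.5n²π²/3.939².
First three modes:
  n=1: λ₁ = 3.5π²/3.939² ≈ 2.226
  n=2: λ₂ = 14π²/3.939² ≈ 8.905 (4× faster decay)
  n=3: λ₃ = 31.5π²/3.939² ≈ 20.037 (9× faster decay)
As t → ∞, higher modes decay exponentially faster. The n=1 mode dominates: T ~ c₁ sin(πx/3.939) e^{-λ₁t}.
Decay rate: λ₁ = 3.5π²/3.939² ≈ 2.226.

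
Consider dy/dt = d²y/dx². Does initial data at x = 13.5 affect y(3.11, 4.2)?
Yes, for any finite x. The heat equation has infinite propagation speed, so all initial data affects all points at any t > 0.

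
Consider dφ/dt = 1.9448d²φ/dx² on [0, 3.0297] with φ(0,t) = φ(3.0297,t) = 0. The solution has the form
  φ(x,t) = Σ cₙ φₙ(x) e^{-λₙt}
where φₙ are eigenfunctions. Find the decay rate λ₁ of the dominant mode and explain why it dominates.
Eigenvalues: λₙ = 1.9448n²π²/3.0297².
First three modes:
  n=1: λ₁ = 1.9448π²/3.0297² ≈ 2.091
  n=2: λ₂ = 7.7792π²/3.0297² ≈ 8.364 (4× faster decay)
  n=3: λ₃ = 17.5032π²/3.0297² ≈ 18.82 (9× faster decay)
As t → ∞, higher modes decay exponentially faster. The n=1 mode dominates: φ ~ c₁ sin(πx/3.0297) e^{-λ₁t}.
Decay rate: λ₁ = 1.9448π²/3.0297² ≈ 2.091.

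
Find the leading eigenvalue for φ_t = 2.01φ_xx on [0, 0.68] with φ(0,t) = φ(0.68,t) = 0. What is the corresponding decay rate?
Eigenvalues: λₙ = 2.01n²π²/0.68².
First three modes:
  n=1: λ₁ = 2.01π²/0.68² ≈ 42.902
  n=2: λ₂ = 8.04π²/0.68² ≈ 171.608 (4× faster decay)
  n=3: λ₃ = 18.09π²/0.68² ≈ 386.118 (9× faster decay)
As t → ∞, higher modes decay exponentially faster. The n=1 mode dominates: φ ~ c₁ sin(πx/0.68) e^{-λ₁t}.
Decay rate: λ₁ = 2.01π²/0.68² ≈ 42.902.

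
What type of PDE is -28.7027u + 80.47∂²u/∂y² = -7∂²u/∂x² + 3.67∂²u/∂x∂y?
Rewriting in standard form: 7∂²u/∂x² - 3.67∂²u/∂x∂y + 80.47∂²u/∂y² - 28.7027u = 0. With A = 7, B = -3.67, C = 80.47, the discriminant is -2239.6911. This is an elliptic PDE.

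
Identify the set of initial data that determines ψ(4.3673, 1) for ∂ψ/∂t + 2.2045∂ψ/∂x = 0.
A single point: x = 2.1628. The characteristic through (4.3673, 1) is x - 2.2045t = const, so x = 4.3673 - 2.2045·1 = 2.1628.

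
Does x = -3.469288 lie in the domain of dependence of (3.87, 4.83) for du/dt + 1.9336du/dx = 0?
No. Only data at x = -5.469288 affects (3.87, 4.83). Advection has one-way propagation along characteristics.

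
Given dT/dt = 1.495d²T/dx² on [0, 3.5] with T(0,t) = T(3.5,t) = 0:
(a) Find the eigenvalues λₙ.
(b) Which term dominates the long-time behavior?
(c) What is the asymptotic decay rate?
Eigenvalues: λₙ = 1.495n²π²/3.5².
First three modes:
  n=1: λ₁ = 1.495π²/3.5² ≈ 1.204
  n=2: λ₂ = 5.98π²/3.5² ≈ 4.818 (4× faster decay)
  n=3: λ₃ = 13.455π²/3.5² ≈ 10.84 (9× faster decay)
As t → ∞, higher modes decay exponentially faster. The n=1 mode dominates: T ~ c₁ sin(πx/3.5) e^{-λ₁t}.
Decay rate: λ₁ = 1.495π²/3.5² ≈ 1.204.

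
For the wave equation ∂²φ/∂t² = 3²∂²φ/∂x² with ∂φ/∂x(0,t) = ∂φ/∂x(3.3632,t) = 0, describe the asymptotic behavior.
φ oscillates about a mean that drifts linearly in t (generically unbounded; no decay). There is no damping, so the nonconstant modes persist as standing waves (energy conserved, no decay). But with Neumann conditions at both ends the constant mode has eigenvalue 0: the spatial mean M(t) of φ satisfies M'' = 0, so M(t) = M(0) + M'(0)·t. Unless the initial velocity has zero mean (∫φ_t(x,0)dx = 0), the solution grows linearly in t (unbounded, though not exponentially); if it does have zero mean, the solution stays bounded and simply oscillates.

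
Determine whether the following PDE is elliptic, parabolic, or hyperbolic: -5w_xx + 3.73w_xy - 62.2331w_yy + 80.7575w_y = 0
Coefficients: A = -5, B = 3.73, C = -62.2331. B² - 4AC = -1230.7491, which is negative, so the equation is elliptic.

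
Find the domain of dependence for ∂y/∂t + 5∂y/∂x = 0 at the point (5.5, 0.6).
A single point: x = 2.5. The characteristic through (5.5, 0.6) is x - 5t = const, so x = 5.5 - 5·0.6 = 2.5.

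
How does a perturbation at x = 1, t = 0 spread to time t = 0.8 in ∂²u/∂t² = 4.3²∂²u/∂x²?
Domain of influence: [-2.44, 4.44]. Data at x = 1 spreads outward at speed 4.3.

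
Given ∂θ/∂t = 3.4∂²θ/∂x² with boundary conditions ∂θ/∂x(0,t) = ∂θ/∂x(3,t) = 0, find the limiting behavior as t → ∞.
θ → constant (steady state). Heat is conserved (no flux at boundaries); solution approaches the spatial average.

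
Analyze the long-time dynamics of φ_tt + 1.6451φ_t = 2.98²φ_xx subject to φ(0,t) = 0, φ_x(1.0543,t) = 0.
Long-time behavior: φ → 0. Damping (γ=1.6451) dissipates energy; oscillations decay exponentially.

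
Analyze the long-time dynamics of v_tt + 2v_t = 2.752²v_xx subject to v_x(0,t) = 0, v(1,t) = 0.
Long-time behavior: v → 0. Damping (γ=2) dissipates energy; oscillations decay exponentially.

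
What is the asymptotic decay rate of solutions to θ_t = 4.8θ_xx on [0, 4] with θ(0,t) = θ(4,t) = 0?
Eigenvalues: λₙ = 4.8n²π²/4².
First three modes:
  n=1: λ₁ = 4.8π²/4² ≈ 2.961
  n=2: λ₂ = 19.2π²/4² ≈ 11.844 (4× faster decay)
  n=3: λ₃ = 43.2π²/4² ≈ 26.648 (9× faster decay)
As t → ∞, higher modes decay exponentially faster. The n=1 mode dominates: θ ~ c₁ sin(πx/4) e^{-λ₁t}.
Decay rate: λ₁ = 4.8π²/4² ≈ 2.961.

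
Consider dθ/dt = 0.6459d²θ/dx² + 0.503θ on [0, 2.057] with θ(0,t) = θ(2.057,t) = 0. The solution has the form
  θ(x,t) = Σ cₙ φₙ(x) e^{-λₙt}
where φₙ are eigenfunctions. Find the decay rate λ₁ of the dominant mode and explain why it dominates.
Eigenvalues: λₙ = 0.6459n²π²/2.057² - 0.503.
First three modes:
  n=1: λ₁ = 0.6459π²/2.057² - 0.503 ≈ 1.004
  n=2: λ₂ = 2.5836π²/2.057² - 0.503 ≈ 5.523
  n=3: λ₃ = 5.8131π²/2.057² - 0.503 ≈ 13.056
Since 0.6459π²/2.057² ≈ 1.507 > 0.503, all λₙ > 0.
The n=1 mode decays slowest → dominates as t → ∞.
Asymptotic: θ ~ c₁ sin(πx/2.057) e^{-λ₁t} with decay rate λ₁ ≈ 1.004.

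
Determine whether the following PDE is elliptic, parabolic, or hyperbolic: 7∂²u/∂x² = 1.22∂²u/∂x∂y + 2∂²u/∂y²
Rewriting in standard form: 7∂²u/∂x² - 1.22∂²u/∂x∂y - 2∂²u/∂y² = 0. Coefficients: A = 7, B = -1.22, C = -2. B² - 4AC = 57.4884, which is positive, so the equation is hyperbolic.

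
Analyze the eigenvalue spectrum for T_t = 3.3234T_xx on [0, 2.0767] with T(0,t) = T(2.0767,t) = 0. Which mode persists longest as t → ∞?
Eigenvalues: λₙ = 3.3234n²π²/2.0767².
First three modes:
  n=1: λ₁ = 3.3234π²/2.0767² ≈ 7.606
  n=2: λ₂ = 13.2936π²/2.0767² ≈ 30.422 (4× faster decay)
  n=3: λ₃ = 29.9106π²/2.0767² ≈ 68.451 (9× faster decay)
As t → ∞, higher modes decay exponentially faster. The n=1 mode dominates: T ~ c₁ sin(πx/2.0767) e^{-λ₁t}.
Decay rate: λ₁ = 3.3234π²/2.0767² ≈ 7.606.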